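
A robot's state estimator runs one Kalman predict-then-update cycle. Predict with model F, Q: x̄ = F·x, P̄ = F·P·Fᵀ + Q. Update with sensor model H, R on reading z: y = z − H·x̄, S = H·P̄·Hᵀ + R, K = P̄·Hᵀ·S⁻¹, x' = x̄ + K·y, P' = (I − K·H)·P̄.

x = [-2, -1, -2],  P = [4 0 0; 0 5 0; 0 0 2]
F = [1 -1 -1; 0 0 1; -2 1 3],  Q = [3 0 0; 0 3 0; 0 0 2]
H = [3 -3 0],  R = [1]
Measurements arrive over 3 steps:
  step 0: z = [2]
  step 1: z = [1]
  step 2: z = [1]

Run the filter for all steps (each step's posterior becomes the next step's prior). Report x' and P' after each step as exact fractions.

step 0: x̄ = F·x = [1, -2, -3]
step 0: P̄ = F·P·Fᵀ + Q = [14 -2 -19; -2 5 6; -19 6 41]
step 0: y = z − H·x̄ = [-7]
step 0: S = H·P̄·Hᵀ + R = [208]
step 0: K = P̄·Hᵀ·S⁻¹ = [3/13; -21/208; -75/208]
step 0: x' = x̄ + K·y = [-8/13, -269/208, -99/208]
step 0: P' = (I − K·H)·P̄ = [38/13 37/13 -22/13; 37/13 599/208 -327/208; -22/13 -327/208 2903/208]
step 1: x̄ = F·x = [15/13, -99/208, -155/104]
step 1: P̄ = F·P·Fᵀ + Q = [225/13 -183/13 -575/13; -183/13 3527/208 4543/104; -575/13 4543/104 7367/52]
step 1: y = z − H·x̄ = [-809/208]
step 1: S = H·P̄·Hᵀ + R = [117055/208]
step 1: K = P̄·Hᵀ·S⁻¹ = [19584/117055; -3873/23411; -1338/2855]
step 1: x' = x̄ + K·y = [58893/117055, 3921/23411, 949/2855]
step 1: P' = (I − K·H)·P̄ = [182043/117055 35103/23411 -301/2855; 35103/23411 36394/23411 29/571; -301/2855 29/571 51592/2855]
step 2: x̄ = F·x = [379/117055, 949/2855, 18546/117055]
step 2: P̄ = F·P·Fᵀ + Q = [2515992/117055 -52038/2855 -6450812/117055; -52038/2855 60157/2855 155523/2855; -6450812/117055 155523/2855 19663402/117055]
step 2: y = z − H·x̄ = [46529/23411]
step 2: S = H·P̄·Hᵀ + R = [16672592/23411]
step 2: K = P̄·Hᵀ·S⁻¹ = [1394865/8336296; -2759997/16672592; -7696353/16672592]
step 2: x' = x̄ + K·y = [13996319/41681480, 282533/83362960, -63274023/83362960]
step 2: P' = (I − K·H)·P̄ = [32411481/20840740 62498187/41681480 -4229257/41681480; 62498187/41681480 129596369/83362960 4368741/83362960; -4229257/41681480 4368741/83362960 1352809849/83362960]

step 0: x' = [-8/13, -269/208, -99/208], P' = [38/13 37/13 -22/13; 37/13 599/208 -327/208; -22/13 -327/208 2903/208]
step 1: x' = [58893/117055, 3921/23411, 949/2855], P' = [182043/117055 35103/23411 -301/2855; 35103/23411 36394/23411 29/571; -301/2855 29/571 51592/2855]
step 2: x' = [13996319/41681480, 282533/83362960, -63274023/83362960], P' = [32411481/20840740 62498187/41681480 -4229257/41681480; 62498187/41681480 129596369/83362960 4368741/83362960; -4229257/41681480 4368741/83362960 1352809849/83362960]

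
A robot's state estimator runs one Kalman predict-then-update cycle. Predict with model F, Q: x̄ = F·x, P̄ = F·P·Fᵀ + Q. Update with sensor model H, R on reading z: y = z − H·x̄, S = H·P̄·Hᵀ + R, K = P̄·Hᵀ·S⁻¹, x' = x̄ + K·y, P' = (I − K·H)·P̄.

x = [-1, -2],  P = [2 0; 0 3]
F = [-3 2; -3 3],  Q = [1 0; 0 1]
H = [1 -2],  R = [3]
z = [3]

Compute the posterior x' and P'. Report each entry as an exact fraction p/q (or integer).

x̄ = F·x = [-1, -3]
P̄ = F·P·Fᵀ + Q = [31 36; 36 46]
y = z − H·x̄ = [-2]
S = H·P̄·Hᵀ + R = [74]
K = P̄·Hᵀ·S⁻¹ = [-41/74; -28/37]
x' = x̄ + K·y = [4/37, -55/37]
P' = (I − K·H)·P̄ = [613/74 184/37; 184/37 134/37]

x' = [4/37, -55/37]
P' = [613/74 184/37; 184/37 134/37]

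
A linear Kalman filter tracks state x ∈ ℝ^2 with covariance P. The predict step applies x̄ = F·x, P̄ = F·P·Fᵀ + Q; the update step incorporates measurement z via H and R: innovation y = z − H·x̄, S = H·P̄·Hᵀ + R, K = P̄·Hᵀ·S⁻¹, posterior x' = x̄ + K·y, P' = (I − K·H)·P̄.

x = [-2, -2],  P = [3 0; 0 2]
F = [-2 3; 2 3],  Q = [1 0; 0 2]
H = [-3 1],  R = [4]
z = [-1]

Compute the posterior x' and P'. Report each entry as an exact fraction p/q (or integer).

x' = [-91/31, -916/93]
P' = [120/31 964/93; 964/93 8732/279]

x̄ = F·x = [-2, -10]
P̄ = F·P·Fᵀ + Q = [31 6; 6 32]
y = z − H·x̄ = [3]
S = H·P̄·Hᵀ + R = [279]
K = P̄·Hᵀ·S⁻¹ = [-29/93; 14/279]
x' = x̄ + K·y = [-91/31, -916/93]
P' = (I − K·H)·P̄ = [120/31 964/93; 964/93 8732/279]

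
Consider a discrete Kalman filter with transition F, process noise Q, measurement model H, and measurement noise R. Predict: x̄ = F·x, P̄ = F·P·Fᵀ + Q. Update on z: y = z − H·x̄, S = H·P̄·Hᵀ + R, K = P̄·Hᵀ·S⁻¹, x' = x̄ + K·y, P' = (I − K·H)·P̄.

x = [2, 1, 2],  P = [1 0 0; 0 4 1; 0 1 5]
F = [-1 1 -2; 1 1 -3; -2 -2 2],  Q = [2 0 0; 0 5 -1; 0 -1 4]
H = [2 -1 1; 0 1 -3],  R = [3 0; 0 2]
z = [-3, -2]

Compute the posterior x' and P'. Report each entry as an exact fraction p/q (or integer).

x' = [-3571/1069, -4049/1069, -621/1069]
P' = [37287/18173 67744/18173 19564/18173; 67744/18173 189961/18173 59951/18173; 19564/18173 59951/18173 22875/18173]

x̄ = F·x = [-5, -3, -2]
P̄ = F·P·Fᵀ + Q = [23 28 -20; 28 49 -33; -20 -33 36]
y = z − H·x̄ = [6, -5]
S = H·P̄·Hᵀ + R = [54 -113; -113 573]
K = P̄·Hᵀ·S⁻¹ = [8798/18173 4526/18173; 1826/18173 5054/18173; 684/18173 -4337/18173]
x' = x̄ + K·y = [-3571/1069, -4049/1069, -621/1069]
P' = (I − K·H)·P̄ = [37287/18173 67744/18173 19564/18173; 67744/18173 189961/18173 59951/18173; 19564/18173 59951/18173 22875/18173]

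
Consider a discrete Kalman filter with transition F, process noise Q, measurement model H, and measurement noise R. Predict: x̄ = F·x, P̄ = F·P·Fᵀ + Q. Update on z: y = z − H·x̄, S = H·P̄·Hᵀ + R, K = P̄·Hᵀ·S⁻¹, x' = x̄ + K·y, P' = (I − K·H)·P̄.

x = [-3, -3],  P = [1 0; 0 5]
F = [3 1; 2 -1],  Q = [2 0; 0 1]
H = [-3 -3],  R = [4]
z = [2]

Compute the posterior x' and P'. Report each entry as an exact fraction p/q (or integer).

x̄ = F·x = [-12, -3]
P̄ = F·P·Fᵀ + Q = [16 1; 1 10]
y = z − H·x̄ = [-43]
S = H·P̄·Hᵀ + R = [256]
K = P̄·Hᵀ·S⁻¹ = [-51/256; -33/256]
x' = x̄ + K·y = [-879/256, 651/256]
P' = (I − K·H)·P̄ = [1495/256 -1427/256; -1427/256 1471/256]

x' = [-879/256, 651/256]
P' = [1495/256 -1427/256; -1427/256 1471/256]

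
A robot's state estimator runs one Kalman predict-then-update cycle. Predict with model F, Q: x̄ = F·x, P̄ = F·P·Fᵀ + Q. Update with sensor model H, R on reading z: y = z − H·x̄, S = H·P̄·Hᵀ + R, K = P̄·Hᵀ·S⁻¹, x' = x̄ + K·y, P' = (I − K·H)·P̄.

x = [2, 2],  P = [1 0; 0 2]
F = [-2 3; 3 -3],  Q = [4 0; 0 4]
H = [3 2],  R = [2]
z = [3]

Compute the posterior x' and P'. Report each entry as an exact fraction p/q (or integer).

x' = [3/4, 5/12]
P' = [27/2 -119/6; -119/6 533/18]

x̄ = F·x = [2, 0]
P̄ = F·P·Fᵀ + Q = [26 -24; -24 31]
y = z − H·x̄ = [-3]
S = H·P̄·Hᵀ + R = [72]
K = P̄·Hᵀ·S⁻¹ = [5/12; -5/36]
x' = x̄ + K·y = [3/4, 5/12]
P' = (I − K·H)·P̄ = [27/2 -119/6; -119/6 533/18]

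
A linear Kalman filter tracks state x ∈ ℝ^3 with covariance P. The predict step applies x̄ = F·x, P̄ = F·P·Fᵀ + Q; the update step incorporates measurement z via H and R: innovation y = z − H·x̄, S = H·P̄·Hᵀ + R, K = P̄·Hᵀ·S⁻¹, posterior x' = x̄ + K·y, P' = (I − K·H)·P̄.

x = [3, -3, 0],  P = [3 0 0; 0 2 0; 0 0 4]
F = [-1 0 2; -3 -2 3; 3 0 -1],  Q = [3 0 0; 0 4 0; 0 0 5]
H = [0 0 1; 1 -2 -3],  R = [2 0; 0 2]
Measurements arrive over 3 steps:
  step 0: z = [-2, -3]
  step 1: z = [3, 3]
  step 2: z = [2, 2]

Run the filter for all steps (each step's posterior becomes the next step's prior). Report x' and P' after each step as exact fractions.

step 0: x̄ = F·x = [-3, -3, 9]
step 0: P̄ = F·P·Fᵀ + Q = [22 33 -17; 33 75 -39; -17 -39 36]
step 0: y = z − H·x̄ = [-11, 21]
step 0: S = H·P̄·Hᵀ + R = [38 -47; -47 150]
step 0: K = P̄·Hᵀ·S⁻¹ = [-2221/3491 -533/3491; -5850/3491 -1833/3491; 3191/3491 -94/3491]
step 0: x' = x̄ + K·y = [2765/3491, 15384/3491, -5656/3491]
step 0: P' = (I − K·H)·P̄ = [42776/3491 28584/3491 -4442/3491; 28584/3491 33675/3491 -11700/3491; -4442/3491 -11700/3491 6382/3491]
step 1: x̄ = F·x = [-14077/3491, -56031/3491, 13951/3491]
step 1: P̄ = F·P·Fᵀ + Q = [96545/3491 310566/3491 -172186/3491; 310566/3491 1154450/3491 -652338/3491; -172186/3491 -652338/3491 435473/3491]
step 1: y = z − H·x̄ = [-3478/3491, -45659/3491]
step 1: S = H·P̄·Hᵀ + R = [442455/3491 -173929/3491; -173929/3491 603380/3491]
step 1: K = P̄·Hᵀ·S⁻¹ = [-1774143/3988697 -564487/3988697; -114807920/67807849 -37737822/67807849; 66601089/67807849 -347858/67807849]
step 1: x' = x̄ + K·y = [-6933402/3988697, -480369071/67807849, 209175469/67807849]
step 1: P' = (I − K·H)·P̄ = [21504984/3988697 16639408/3988697 -3548286/3988697; 16639408/3988697 523596550/67807849 -229615840/67807849; -3548286/3988697 -229615840/67807849 133202178/67807849]
step 2: x̄ = F·x = [536218772/67807849, 1941868051/67807849, -562778971/67807849]
step 2: P̄ = F·P·Fᵀ + Q = [1343100435/67807849 3923058242/67807849 -1785404574/67807849; 3923058242/67807849 14090304578/67807849 -6570170726/67807849; -1785404574/67807849 -6570170726/67807849 4124429147/67807849]
step 2: y = z − H·x̄ = [698394669/67807849, 1794796115/67807849]
step 2: S = H·P̄·Hᵀ + R = [4260044845/67807849 -1018350563/67807849; -1018350563/67807849 11137942532/67807849]
step 2: K = P̄·Hᵀ·S⁻¹ = [-310488839381/684450214579 -98861668573/684450214579; -1147487563400/684450214579 -384340845042/684450214579; 662174329515/684450214579 -2036701126/684450214579]
step 2: x' = x̄ + K·y = [-402095564604/684450214579, -2390588268749/684450214579, 1085558265564/684450214579]
step 2: P' = (I − K·H)·P̄ = [3709930326200/684450214579 2885293349816/684450214579 -620977678762/684450214579; 2885293349816/684450214579 5269450210150/684450214579 -2294975126800/684450214579; -620977678762/684450214579 -2294975126800/684450214579 1324348659030/684450214579]

step 0: x' = [2765/3491, 15384/3491, -5656/3491], P' = [42776/3491 28584/3491 -4442/3491; 28584/3491 33675/3491 -11700/3491; -4442/3491 -11700/3491 6382/3491]
step 1: x' = [-6933402/3988697, -480369071/67807849, 209175469/67807849], P' = [21504984/3988697 16639408/3988697 -3548286/3988697; 16639408/3988697 523596550/67807849 -229615840/67807849; -3548286/3988697 -229615840/67807849 133202178/67807849]
step 2: x' = [-402095564604/684450214579, -2390588268749/684450214579, 1085558265564/684450214579], P' = [3709930326200/684450214579 2885293349816/684450214579 -620977678762/684450214579; 2885293349816/684450214579 5269450210150/684450214579 -2294975126800/684450214579; -620977678762/684450214579 -2294975126800/684450214579 1324348659030/684450214579]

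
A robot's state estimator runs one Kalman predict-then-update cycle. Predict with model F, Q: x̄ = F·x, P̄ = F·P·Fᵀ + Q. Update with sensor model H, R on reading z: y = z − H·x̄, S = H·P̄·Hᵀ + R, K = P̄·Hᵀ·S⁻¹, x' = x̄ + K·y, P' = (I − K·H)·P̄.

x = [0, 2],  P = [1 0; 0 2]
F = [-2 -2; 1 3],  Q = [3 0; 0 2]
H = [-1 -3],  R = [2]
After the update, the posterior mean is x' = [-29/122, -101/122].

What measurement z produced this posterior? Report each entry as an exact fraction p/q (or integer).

x̄ = F·x = [-4, 6]
P̄ = F·P·Fᵀ + Q = [15 -14; -14 21]
S = H·P̄·Hᵀ + R = [122]
K = P̄·Hᵀ·S⁻¹ = [27/122; -49/122]
x' − x̄ = [459/122, -833/122] = K·y
y = (KᵀK)⁻¹·Kᵀ·(x' − x̄) = [17]
z = y + H·x̄ = [17] + [-14] = [3]

z = [3]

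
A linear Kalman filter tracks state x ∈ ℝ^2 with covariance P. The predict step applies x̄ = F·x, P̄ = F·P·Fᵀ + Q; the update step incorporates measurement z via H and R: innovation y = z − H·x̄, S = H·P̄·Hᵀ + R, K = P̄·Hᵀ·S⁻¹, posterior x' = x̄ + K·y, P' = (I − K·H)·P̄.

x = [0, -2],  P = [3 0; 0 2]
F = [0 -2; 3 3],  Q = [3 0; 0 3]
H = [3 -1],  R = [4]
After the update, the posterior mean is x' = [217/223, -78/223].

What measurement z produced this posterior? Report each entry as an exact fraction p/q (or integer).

z = [3]

x̄ = F·x = [4, -6]
P̄ = F·P·Fᵀ + Q = [11 -12; -12 48]
S = H·P̄·Hᵀ + R = [223]
K = P̄·Hᵀ·S⁻¹ = [45/223; -84/223]
x' − x̄ = [-675/223, 1260/223] = K·y
y = (KᵀK)⁻¹·Kᵀ·(x' − x̄) = [-15]
z = y + H·x̄ = [-15] + [18] = [3]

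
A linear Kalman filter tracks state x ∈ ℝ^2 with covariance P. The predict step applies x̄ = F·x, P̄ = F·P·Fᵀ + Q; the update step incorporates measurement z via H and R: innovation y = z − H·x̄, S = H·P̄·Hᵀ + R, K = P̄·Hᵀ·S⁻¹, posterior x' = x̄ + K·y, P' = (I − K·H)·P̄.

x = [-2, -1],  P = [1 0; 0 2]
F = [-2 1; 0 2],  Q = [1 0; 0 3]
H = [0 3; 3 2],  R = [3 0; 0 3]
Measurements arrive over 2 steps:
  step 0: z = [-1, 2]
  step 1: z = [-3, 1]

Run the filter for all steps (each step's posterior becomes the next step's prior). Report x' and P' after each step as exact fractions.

step 0: x̄ = F·x = [3, -2]
step 0: P̄ = F·P·Fᵀ + Q = [7 4; 4 11]
step 0: y = z − H·x̄ = [5, -3]
step 0: S = H·P̄·Hᵀ + R = [102 102; 102 158]
step 0: K = P̄·Hᵀ·S⁻¹ = [-177/952 17/56; 291/952 1/56]
step 0: x' = x̄ + K·y = [138/119, -125/238]
step 0: P' = (I − K·H)·P̄ = [407/952 -177/952; -177/952 291/952]
step 1: x̄ = F·x = [-677/238, -125/119]
step 1: P̄ = F·P·Fᵀ + Q = [3579/952 645/476; 645/476 1005/238]
step 1: y = z − H·x̄ = [18/119, 2769/238]
step 1: S = H·P̄·Hᵀ + R = [9759/238 17865/476; 17865/476 66627/952]
step 1: K = P̄·Hᵀ·S⁻¹ = [-4240/25759 22267/77277; 14705/51518 1985/77277]
step 1: x' = x̄ + K·y = [12441/25759, -36495/51518]
step 1: P' = (I − K·H)·P̄ = [10249/25759 -4240/25759; -4240/25759 14705/51518]

step 0: x' = [138/119, -125/238], P' = [407/952 -177/952; -177/952 291/952]
step 1: x' = [12441/25759, -36495/51518], P' = [10249/25759 -4240/25759; -4240/25759 14705/51518]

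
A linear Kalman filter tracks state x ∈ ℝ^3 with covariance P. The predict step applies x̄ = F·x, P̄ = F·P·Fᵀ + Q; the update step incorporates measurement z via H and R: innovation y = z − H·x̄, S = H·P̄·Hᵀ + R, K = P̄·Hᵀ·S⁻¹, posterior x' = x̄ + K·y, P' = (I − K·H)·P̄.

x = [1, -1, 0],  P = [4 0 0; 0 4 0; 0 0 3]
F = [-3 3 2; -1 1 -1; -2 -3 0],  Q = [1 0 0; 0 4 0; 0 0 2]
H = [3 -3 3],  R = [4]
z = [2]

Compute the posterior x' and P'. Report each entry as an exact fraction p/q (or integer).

x' = [-3717/922, -1877/922, 1220/461]
P' = [51145/922 17091/922 -16917/461; 17091/922 13821/922 -1637/461; -16917/461 -1637/461 15372/461]

x̄ = F·x = [-6, -2, 1]
P̄ = F·P·Fᵀ + Q = [85 18 -12; 18 15 -4; -12 -4 54]
y = z − H·x̄ = [11]
S = H·P̄·Hᵀ + R = [922]
K = P̄·Hᵀ·S⁻¹ = [165/922; -3/922; 69/461]
x' = x̄ + K·y = [-3717/922, -1877/922, 1220/461]
P' = (I − K·H)·P̄ = [51145/922 17091/922 -16917/461; 17091/922 13821/922 -1637/461; -16917/461 -1637/461 15372/461]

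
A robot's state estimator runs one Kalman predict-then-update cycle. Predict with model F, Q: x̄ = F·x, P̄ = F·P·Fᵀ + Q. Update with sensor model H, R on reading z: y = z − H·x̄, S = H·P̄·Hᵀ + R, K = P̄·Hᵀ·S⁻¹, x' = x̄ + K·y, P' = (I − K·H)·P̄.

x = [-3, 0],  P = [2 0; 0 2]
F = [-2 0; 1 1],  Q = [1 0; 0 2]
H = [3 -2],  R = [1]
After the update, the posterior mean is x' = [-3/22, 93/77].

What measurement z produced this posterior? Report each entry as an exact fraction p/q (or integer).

z = [-3]

x̄ = F·x = [6, -3]
P̄ = F·P·Fᵀ + Q = [9 -4; -4 6]
S = H·P̄·Hᵀ + R = [154]
K = P̄·Hᵀ·S⁻¹ = [5/22; -12/77]
x' − x̄ = [-135/22, 324/77] = K·y
y = (KᵀK)⁻¹·Kᵀ·(x' − x̄) = [-27]
z = y + H·x̄ = [-27] + [24] = [-3]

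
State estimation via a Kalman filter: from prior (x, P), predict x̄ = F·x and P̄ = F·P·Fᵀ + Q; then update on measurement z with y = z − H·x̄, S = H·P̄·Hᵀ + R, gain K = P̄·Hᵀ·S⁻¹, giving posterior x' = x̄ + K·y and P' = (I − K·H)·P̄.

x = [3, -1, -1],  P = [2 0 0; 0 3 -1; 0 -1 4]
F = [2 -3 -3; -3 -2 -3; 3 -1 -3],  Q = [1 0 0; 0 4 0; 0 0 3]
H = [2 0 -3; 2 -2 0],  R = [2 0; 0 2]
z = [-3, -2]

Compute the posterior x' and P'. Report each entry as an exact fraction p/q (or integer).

x' = [1863/461, 20327/4149, 5119/1383]
P' = [75195/1844 74811/1844 12555/461; 74811/1844 678059/16596 37471/1383; 12555/461 37471/1383 8486/461]

x̄ = F·x = [12, -4, 13]
P̄ = F·P·Fᵀ + Q = [54 27 45; 27 58 15; 45 15 54]
y = z − H·x̄ = [12, -34]
S = H·P̄·Hᵀ + R = [164 -72; -72 234]
K = P̄·Hᵀ·S⁻¹ = [-135/1844 96/461; -131/1844 -1190/4149; -174/461 194/1383]
x' = x̄ + K·y = [1863/461, 20327/4149, 5119/1383]
P' = (I − K·H)·P̄ = [75195/1844 74811/1844 12555/461; 74811/1844 678059/16596 37471/1383; 12555/461 37471/1383 8486/461]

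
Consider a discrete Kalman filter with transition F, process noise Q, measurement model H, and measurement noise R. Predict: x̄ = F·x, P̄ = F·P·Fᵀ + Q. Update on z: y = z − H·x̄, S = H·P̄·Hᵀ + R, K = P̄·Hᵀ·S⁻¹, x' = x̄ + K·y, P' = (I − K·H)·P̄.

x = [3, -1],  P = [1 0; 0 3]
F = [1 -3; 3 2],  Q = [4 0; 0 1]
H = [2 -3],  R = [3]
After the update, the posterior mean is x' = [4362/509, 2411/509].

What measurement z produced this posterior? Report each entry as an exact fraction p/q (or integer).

x̄ = F·x = [6, 7]
P̄ = F·P·Fᵀ + Q = [32 -15; -15 22]
S = H·P̄·Hᵀ + R = [509]
K = P̄·Hᵀ·S⁻¹ = [109/509; -96/509]
x' − x̄ = [1308/509, -1152/509] = K·y
y = (KᵀK)⁻¹·Kᵀ·(x' − x̄) = [12]
z = y + H·x̄ = [12] + [-9] = [3]

z = [3]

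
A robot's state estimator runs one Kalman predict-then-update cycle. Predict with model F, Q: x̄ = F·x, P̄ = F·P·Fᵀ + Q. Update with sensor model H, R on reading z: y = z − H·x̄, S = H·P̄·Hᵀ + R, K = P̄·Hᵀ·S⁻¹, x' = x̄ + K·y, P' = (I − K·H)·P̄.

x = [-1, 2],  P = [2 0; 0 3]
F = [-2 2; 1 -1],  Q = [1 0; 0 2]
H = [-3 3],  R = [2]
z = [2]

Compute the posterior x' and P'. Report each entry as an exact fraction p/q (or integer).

x' = [-3/14, 177/434]
P' = [15/14 13/14; 13/14 437/434]

x̄ = F·x = [6, -3]
P̄ = F·P·Fᵀ + Q = [21 -10; -10 7]
y = z − H·x̄ = [29]
S = H·P̄·Hᵀ + R = [434]
K = P̄·Hᵀ·S⁻¹ = [-3/14; 51/434]
x' = x̄ + K·y = [-3/14, 177/434]
P' = (I − K·H)·P̄ = [15/14 13/14; 13/14 437/434]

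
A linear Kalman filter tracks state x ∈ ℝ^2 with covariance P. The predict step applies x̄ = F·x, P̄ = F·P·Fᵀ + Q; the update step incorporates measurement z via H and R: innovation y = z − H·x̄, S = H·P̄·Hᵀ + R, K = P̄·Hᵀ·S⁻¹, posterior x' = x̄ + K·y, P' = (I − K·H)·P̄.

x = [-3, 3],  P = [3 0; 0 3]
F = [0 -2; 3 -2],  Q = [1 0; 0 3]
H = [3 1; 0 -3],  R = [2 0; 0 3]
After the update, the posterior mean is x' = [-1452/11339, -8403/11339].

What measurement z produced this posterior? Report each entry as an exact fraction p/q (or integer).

x̄ = F·x = [-6, -15]
P̄ = F·P·Fᵀ + Q = [13 12; 12 42]
S = H·P̄·Hᵀ + R = [233 -234; -234 381]
K = P̄·Hᵀ·S⁻¹ = [3669/11339 1182/11339; 78/11339 -3702/11339]
x' − x̄ = [66582/11339, 161682/11339] = K·y
y = (KᵀK)⁻¹·Kᵀ·(x' − x̄) = [32, -43]
z = y + H·x̄ = [32, -43] + [-33, 45] = [-1, 2]

z = [-1, 2]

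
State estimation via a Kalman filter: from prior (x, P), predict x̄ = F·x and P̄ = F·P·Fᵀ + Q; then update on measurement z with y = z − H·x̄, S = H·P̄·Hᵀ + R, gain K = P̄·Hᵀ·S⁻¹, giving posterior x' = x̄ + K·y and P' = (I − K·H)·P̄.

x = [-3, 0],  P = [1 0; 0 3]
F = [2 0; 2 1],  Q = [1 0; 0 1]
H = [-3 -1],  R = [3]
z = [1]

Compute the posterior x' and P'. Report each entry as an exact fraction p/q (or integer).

x̄ = F·x = [-6, -6]
P̄ = F·P·Fᵀ + Q = [5 4; 4 8]
y = z − H·x̄ = [-23]
S = H·P̄·Hᵀ + R = [80]
K = P̄·Hᵀ·S⁻¹ = [-19/80; -1/4]
x' = x̄ + K·y = [-43/80, -1/4]
P' = (I − K·H)·P̄ = [39/80 -3/4; -3/4 3]

x' = [-43/80, -1/4]
P' = [39/80 -3/4; -3/4 3]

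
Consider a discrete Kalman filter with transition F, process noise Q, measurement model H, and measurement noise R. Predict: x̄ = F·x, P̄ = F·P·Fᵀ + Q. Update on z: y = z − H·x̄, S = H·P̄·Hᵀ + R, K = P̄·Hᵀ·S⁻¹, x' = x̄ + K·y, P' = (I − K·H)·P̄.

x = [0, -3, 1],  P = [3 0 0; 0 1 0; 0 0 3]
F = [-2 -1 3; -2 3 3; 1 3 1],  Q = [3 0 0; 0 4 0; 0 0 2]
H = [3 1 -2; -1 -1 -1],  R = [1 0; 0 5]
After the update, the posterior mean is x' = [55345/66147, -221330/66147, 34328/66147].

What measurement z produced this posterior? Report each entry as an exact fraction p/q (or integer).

x̄ = F·x = [6, -6, -8]
P̄ = F·P·Fᵀ + Q = [43 36 0; 36 52 12; 0 12 17]
S = H·P̄·Hᵀ + R = [676 -279; -279 213]
K = P̄·Hᵀ·S⁻¹ = [4368/22049 -7369/66147; 356/22049 -29656/66147; -4259/22049 -25742/66147]
x' − x̄ = [-341537/66147, 175552/66147, 563504/66147] = K·y
y = (KᵀK)⁻¹·Kᵀ·(x' − x̄) = [-30, -7]
z = y + H·x̄ = [-30, -7] + [28, 8] = [-2, 1]

z = [-2, 1]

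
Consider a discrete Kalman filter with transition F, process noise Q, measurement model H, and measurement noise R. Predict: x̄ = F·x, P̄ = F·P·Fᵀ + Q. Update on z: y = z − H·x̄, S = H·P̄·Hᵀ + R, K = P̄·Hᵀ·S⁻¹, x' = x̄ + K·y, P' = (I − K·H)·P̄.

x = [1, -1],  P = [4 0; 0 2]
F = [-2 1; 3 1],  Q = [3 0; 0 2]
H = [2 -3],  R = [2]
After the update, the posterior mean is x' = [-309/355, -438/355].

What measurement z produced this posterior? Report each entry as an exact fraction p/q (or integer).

z = [2]

x̄ = F·x = [-3, 2]
P̄ = F·P·Fᵀ + Q = [21 -22; -22 40]
S = H·P̄·Hᵀ + R = [710]
K = P̄·Hᵀ·S⁻¹ = [54/355; -82/355]
x' − x̄ = [756/355, -1148/355] = K·y
y = (KᵀK)⁻¹·Kᵀ·(x' − x̄) = [14]
z = y + H·x̄ = [14] + [-12] = [2]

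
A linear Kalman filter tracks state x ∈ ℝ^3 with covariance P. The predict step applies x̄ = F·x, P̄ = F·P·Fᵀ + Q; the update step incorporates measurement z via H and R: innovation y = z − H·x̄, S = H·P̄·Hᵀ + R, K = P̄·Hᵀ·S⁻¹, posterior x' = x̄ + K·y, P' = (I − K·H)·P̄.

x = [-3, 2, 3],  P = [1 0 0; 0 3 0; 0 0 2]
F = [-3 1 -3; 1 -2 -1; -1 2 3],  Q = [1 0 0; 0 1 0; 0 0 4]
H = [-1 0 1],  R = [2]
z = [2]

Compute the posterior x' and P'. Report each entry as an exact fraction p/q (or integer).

x' = [326/43, -334/43, 424/43]
P' = [533/43 -449/43 493/43; -449/43 560/43 -465/43; 493/43 -465/43 537/43]

x̄ = F·x = [2, -10, 16]
P̄ = F·P·Fᵀ + Q = [31 -3 -9; -3 16 -19; -9 -19 35]
y = z − H·x̄ = [-12]
S = H·P̄·Hᵀ + R = [86]
K = P̄·Hᵀ·S⁻¹ = [-20/43; -8/43; 22/43]
x' = x̄ + K·y = [326/43, -334/43, 424/43]
P' = (I − K·H)·P̄ = [533/43 -449/43 493/43; -449/43 560/43 -465/43; 493/43 -465/43 537/43]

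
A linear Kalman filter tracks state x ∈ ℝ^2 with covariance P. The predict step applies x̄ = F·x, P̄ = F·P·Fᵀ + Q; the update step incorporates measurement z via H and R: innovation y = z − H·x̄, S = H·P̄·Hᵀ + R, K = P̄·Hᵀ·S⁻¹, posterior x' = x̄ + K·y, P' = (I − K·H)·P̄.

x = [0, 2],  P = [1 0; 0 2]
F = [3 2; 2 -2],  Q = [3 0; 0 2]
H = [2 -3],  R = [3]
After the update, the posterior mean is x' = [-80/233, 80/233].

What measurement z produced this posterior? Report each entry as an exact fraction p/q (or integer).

x̄ = F·x = [4, -4]
P̄ = F·P·Fᵀ + Q = [20 -2; -2 14]
S = H·P̄·Hᵀ + R = [233]
K = P̄·Hᵀ·S⁻¹ = [46/233; -46/233]
x' − x̄ = [-1012/233, 1012/233] = K·y
y = (KᵀK)⁻¹·Kᵀ·(x' − x̄) = [-22]
z = y + H·x̄ = [-22] + [20] = [-2]

z = [-2]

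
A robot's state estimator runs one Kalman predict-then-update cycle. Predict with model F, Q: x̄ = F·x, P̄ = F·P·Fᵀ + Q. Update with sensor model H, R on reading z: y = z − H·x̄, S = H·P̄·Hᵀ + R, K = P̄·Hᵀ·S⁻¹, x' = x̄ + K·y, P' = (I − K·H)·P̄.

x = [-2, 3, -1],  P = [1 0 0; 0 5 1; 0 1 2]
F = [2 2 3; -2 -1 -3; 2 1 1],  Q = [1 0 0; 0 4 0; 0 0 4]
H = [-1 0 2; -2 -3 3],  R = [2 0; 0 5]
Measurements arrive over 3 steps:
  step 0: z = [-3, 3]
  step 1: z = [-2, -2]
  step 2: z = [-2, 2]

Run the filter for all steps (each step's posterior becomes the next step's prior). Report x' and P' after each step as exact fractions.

step 0: x̄ = F·x = [-1, 4, -2]
step 0: P̄ = F·P·Fᵀ + Q = [55 -41 25; -41 37 -19; 25 -19 17]
step 0: y = z − H·x̄ = [0, 19]
step 0: S = H·P̄·Hᵀ + R = [25 28; 28 261]
step 0: K = P̄·Hᵀ·S⁻¹ = [-3769/5741 2340/5741; 3191/5741 -2234/5741; 725/5741 1198/5741]
step 0: x' = x̄ + K·y = [38719/5741, -19482/5741, 11280/5741]
step 0: P' = (I − K·H)·P̄ = [90990/5741 -22834/5741 41726/5741; -22834/5741 10720/5741 -8226/5741; 41726/5741 -8226/5741 21588/5741]
step 1: x̄ = F·x = [72314/5741, -91796/5741, 69236/5741]
step 1: P̄ = F·P·Fᵀ + Q = [826201/5741 -869366/5741 605838/5741; -869366/5741 951956/5741 -649012/5741; 605838/5741 -649012/5741 478348/5741]
step 1: y = z − H·x̄ = [-77640/5741, -349950/5741]
step 1: S = H·P̄·Hᵀ + R = [327723/5741 1567598/5741; 1567598/5741 10186013/5741]
step 1: K = P̄·Hᵀ·S⁻¹ = [-14660341/30685499 10610516/30685499; 76132022/153427495 -57870792/153427495; 29876882/153427495 28093888/153427495]
step 1: x' = x̄ + K·y = [-61997914/30685499, 8951860/30685499, -53244772/30685499]
step 1: P' = (I − K·H)·P̄ = [274933954/30685499 -78166860/30685499 122806636/30685499; -78166860/30685499 237722392/153427495 -119285128/153427495; 122806636/30685499 -119285128/153427495 336893472/153427495]
step 2: x̄ = F·x = [-265826424/30685499, 274778284/30685499, -168288740/30685499]
step 2: P̄ = F·P·Fᵀ + Q = [2489067923/30685499 -2591198264/30685499 1791127656/30685499; -2591198264/30685499 14471502892/153427495 -9618869616/153427495; 1791127656/30685499 -9618869616/153427495 7341230188/153427495]
step 2: y = z − H·x̄ = [9380058/30685499, 858919222/30685499]
step 2: S = H·P̄·Hᵀ + R = [6294562237/153427495 25093836134/153427495; 25093836134/153427495 157063191543/153427495]
step 2: K = P̄·Hᵀ·S⁻¹ = [-1084814691251/2339498682353 781705346508/2339498682353; 1151665537952/2339498682353 -874532345340/2339498682353; 470278804008/2339498682353 415946509388/2339498682353]
step 2: x' = x̄ + K·y = [1282219808454/2339498682353, -3177609031988/2339498682353, -1043997713380/2339498682353]
step 2: P' = (I − K·H)·P̄ = [20317397056854/2339498682353 -5773889778240/2339498682353 9073883837176/2339498682353; -5773889778240/2339498682353 3571534409892/2339498682353 -1735279351168/2339498682353; 9073883837176/2339498682353 -1735279351168/2339498682353 5007220722596/2339498682353]

step 0: x' = [38719/5741, -19482/5741, 11280/5741], P' = [90990/5741 -22834/5741 41726/5741; -22834/5741 10720/5741 -8226/5741; 41726/5741 -8226/5741 21588/5741]
step 1: x' = [-61997914/30685499, 8951860/30685499, -53244772/30685499], P' = [274933954/30685499 -78166860/30685499 122806636/30685499; -78166860/30685499 237722392/153427495 -119285128/153427495; 122806636/30685499 -119285128/153427495 336893472/153427495]
step 2: x' = [1282219808454/2339498682353, -3177609031988/2339498682353, -1043997713380/2339498682353], P' = [20317397056854/2339498682353 -5773889778240/2339498682353 9073883837176/2339498682353; -5773889778240/2339498682353 3571534409892/2339498682353 -1735279351168/2339498682353; 9073883837176/2339498682353 -1735279351168/2339498682353 5007220722596/2339498682353]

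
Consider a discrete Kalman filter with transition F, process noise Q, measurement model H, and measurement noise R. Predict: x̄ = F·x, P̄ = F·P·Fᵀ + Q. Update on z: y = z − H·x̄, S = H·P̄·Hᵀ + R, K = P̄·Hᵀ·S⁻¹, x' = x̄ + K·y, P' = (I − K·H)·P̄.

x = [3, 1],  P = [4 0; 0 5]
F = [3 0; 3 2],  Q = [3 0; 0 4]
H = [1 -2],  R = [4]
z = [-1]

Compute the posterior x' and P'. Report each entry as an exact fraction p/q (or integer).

x' = [855/139, 521/139]
P' = [4332/139 2232/139; 2232/139 1284/139]

x̄ = F·x = [9, 11]
P̄ = F·P·Fᵀ + Q = [39 36; 36 60]
y = z − H·x̄ = [12]
S = H·P̄·Hᵀ + R = [139]
K = P̄·Hᵀ·S⁻¹ = [-33/139; -84/139]
x' = x̄ + K·y = [855/139, 521/139]
P' = (I − K·H)·P̄ = [4332/139 2232/139; 2232/139 1284/139]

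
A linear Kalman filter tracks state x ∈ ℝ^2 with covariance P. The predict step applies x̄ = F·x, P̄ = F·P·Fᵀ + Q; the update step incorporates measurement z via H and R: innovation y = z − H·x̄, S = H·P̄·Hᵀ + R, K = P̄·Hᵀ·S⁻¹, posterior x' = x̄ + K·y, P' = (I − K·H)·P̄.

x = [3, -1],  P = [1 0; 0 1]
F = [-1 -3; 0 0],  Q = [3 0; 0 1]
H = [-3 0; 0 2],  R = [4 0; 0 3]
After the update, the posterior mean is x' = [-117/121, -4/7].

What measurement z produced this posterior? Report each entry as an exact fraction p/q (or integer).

z = [3, -2]

x̄ = F·x = [0, 0]
P̄ = F·P·Fᵀ + Q = [13 0; 0 1]
S = H·P̄·Hᵀ + R = [121 0; 0 7]
K = P̄·Hᵀ·S⁻¹ = [-39/121 0; 0 2/7]
x' − x̄ = [-117/121, -4/7] = K·y
y = (KᵀK)⁻¹·Kᵀ·(x' − x̄) = [3, -2]
z = y + H·x̄ = [3, -2] + [0, 0] = [3, -2]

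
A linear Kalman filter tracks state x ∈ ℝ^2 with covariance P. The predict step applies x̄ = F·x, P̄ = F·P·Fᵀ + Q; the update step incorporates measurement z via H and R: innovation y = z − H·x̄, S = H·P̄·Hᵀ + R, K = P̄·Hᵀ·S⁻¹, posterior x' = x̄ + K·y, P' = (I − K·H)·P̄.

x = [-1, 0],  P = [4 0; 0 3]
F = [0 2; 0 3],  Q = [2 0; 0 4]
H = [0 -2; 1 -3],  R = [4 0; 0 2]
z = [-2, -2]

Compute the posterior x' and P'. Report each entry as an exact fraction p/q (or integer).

x̄ = F·x = [0, 0]
P̄ = F·P·Fᵀ + Q = [14 18; 18 31]
y = z − H·x̄ = [-2, -2]
S = H·P̄·Hᵀ + R = [128 150; 150 187]
K = P̄·Hᵀ·S⁻¹ = [-183/359 70/359; -86/359 -75/359]
x' = x̄ + K·y = [226/359, 322/359]
P' = (I − K·H)·P̄ = [1238/359 366/359; 366/359 172/359]

x' = [226/359, 322/359]
P' = [1238/359 366/359; 366/359 172/359]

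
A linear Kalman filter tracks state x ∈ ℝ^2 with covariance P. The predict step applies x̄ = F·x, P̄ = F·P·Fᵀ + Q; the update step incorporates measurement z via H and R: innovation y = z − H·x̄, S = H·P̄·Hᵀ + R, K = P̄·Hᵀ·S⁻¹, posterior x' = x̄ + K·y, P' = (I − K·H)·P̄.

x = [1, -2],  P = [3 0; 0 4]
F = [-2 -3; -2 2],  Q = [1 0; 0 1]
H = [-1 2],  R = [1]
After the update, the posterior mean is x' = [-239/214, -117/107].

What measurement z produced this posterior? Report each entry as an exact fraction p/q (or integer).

x̄ = F·x = [4, -6]
P̄ = F·P·Fᵀ + Q = [49 -12; -12 29]
S = H·P̄·Hᵀ + R = [214]
K = P̄·Hᵀ·S⁻¹ = [-73/214; 35/107]
x' − x̄ = [-1095/214, 525/107] = K·y
y = (KᵀK)⁻¹·Kᵀ·(x' − x̄) = [15]
z = y + H·x̄ = [15] + [-16] = [-1]

z = [-1]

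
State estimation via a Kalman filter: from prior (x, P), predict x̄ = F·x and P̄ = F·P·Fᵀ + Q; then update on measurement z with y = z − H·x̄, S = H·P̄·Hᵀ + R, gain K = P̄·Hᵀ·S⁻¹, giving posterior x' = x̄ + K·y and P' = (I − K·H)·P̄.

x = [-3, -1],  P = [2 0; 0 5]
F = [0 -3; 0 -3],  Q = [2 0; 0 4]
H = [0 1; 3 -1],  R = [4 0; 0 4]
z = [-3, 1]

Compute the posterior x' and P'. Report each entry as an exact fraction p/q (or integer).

x' = [-268/587, -3671/1761]
P' = [496/587 676/587; 676/587 5396/1761]

x̄ = F·x = [3, 3]
P̄ = F·P·Fᵀ + Q = [47 45; 45 49]
y = z − H·x̄ = [-6, -5]
S = H·P̄·Hᵀ + R = [53 86; 86 206]
K = P̄·Hᵀ·S⁻¹ = [169/587 203/587; 1349/1761 172/1761]
x' = x̄ + K·y = [-268/587, -3671/1761]
P' = (I − K·H)·P̄ = [496/587 676/587; 676/587 5396/1761]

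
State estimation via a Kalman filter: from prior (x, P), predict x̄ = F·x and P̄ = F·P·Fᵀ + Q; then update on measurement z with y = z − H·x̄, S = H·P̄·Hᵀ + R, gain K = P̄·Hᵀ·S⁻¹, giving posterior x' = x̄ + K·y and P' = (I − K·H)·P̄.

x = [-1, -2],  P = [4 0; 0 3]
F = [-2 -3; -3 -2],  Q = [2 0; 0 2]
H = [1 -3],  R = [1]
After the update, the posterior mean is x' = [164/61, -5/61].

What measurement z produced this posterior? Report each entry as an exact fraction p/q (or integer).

z = [3]

x̄ = F·x = [8, 7]
P̄ = F·P·Fᵀ + Q = [45 42; 42 50]
S = H·P̄·Hᵀ + R = [244]
K = P̄·Hᵀ·S⁻¹ = [-81/244; -27/61]
x' − x̄ = [-324/61, -432/61] = K·y
y = (KᵀK)⁻¹·Kᵀ·(x' − x̄) = [16]
z = y + H·x̄ = [16] + [-13] = [3]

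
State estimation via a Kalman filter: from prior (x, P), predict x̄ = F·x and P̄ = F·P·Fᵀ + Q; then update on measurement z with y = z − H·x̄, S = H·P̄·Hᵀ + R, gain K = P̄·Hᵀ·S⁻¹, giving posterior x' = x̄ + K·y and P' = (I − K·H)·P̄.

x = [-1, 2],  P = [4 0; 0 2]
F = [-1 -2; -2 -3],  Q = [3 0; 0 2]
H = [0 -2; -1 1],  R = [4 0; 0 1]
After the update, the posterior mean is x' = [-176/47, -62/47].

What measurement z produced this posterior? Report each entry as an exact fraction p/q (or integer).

x̄ = F·x = [-3, -4]
P̄ = F·P·Fᵀ + Q = [15 20; 20 36]
S = H·P̄·Hᵀ + R = [148 -32; -32 12]
K = P̄·Hᵀ·S⁻¹ = [-20/47 -135/188; -22/47 4/47]
x' − x̄ = [-35/47, 126/47] = K·y
y = (KᵀK)⁻¹·Kᵀ·(x' − x̄) = [-5, 4]
z = y + H·x̄ = [-5, 4] + [8, -1] = [3, 3]

z = [3, 3]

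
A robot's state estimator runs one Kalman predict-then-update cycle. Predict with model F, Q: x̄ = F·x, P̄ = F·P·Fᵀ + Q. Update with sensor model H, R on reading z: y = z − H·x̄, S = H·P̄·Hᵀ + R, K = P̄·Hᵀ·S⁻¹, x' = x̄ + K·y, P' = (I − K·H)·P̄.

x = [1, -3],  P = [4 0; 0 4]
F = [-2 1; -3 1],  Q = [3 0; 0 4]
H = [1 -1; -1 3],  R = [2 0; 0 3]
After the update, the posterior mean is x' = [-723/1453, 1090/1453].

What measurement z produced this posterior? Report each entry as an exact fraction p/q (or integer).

z = [-1, 3]

x̄ = F·x = [-5, -6]
P̄ = F·P·Fᵀ + Q = [23 28; 28 44]
S = H·P̄·Hᵀ + R = [13 -43; -43 254]
K = P̄·Hᵀ·S⁻¹ = [1353/1453 578/1453; 408/1453 664/1453]
x' − x̄ = [6542/1453, 9808/1453] = K·y
y = (KᵀK)⁻¹·Kᵀ·(x' − x̄) = [-2, 16]
z = y + H·x̄ = [-2, 16] + [1, -13] = [-1, 3]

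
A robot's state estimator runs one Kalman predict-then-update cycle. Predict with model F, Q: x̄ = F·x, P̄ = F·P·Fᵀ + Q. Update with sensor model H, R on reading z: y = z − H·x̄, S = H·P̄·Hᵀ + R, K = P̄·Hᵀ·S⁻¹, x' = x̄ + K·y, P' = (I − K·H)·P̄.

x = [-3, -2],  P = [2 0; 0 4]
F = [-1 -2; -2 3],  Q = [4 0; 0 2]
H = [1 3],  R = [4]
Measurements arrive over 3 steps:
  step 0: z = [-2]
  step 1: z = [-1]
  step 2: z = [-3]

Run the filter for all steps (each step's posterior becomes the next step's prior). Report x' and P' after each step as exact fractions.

step 0: x̄ = F·x = [7, 0]
step 0: P̄ = F·P·Fᵀ + Q = [22 -20; -20 46]
step 0: y = z − H·x̄ = [-9]
step 0: S = H·P̄·Hᵀ + R = [320]
step 0: K = P̄·Hᵀ·S⁻¹ = [-19/160; 59/160]
step 0: x' = x̄ + K·y = [1291/160, -531/160]
step 0: P' = (I − K·H)·P̄ = [1399/80 -479/80; -479/80 199/80]
step 1: x̄ = F·x = [-229/160, -835/32]
step 1: P̄ = F·P·Fᵀ + Q = [599/80 225/16; 225/16 2659/16]
step 1: y = z − H·x̄ = [6297/80]
step 1: S = H·P̄·Hᵀ + R = [31831/20]
step 1: K = P̄·Hᵀ·S⁻¹ = [1987/63662; 20505/63662]
step 1: x' = x̄ + K·y = [130571/127324, -94361/127324]
step 1: P' = (I − K·H)·P̄ = [377965/63662 -123339/63662; -123339/63662 68453/63662]
step 2: x̄ = F·x = [58151/127324, -544225/127324]
step 2: P̄ = F·P·Fᵀ + Q = [413069/63662 221873/63662; 221873/63662 3735329/63662]
step 2: y = z − H·x̄ = [298138/31831]
step 2: S = H·P̄·Hᵀ + R = [17808458/31831]
step 2: K = P̄·Hᵀ·S⁻¹ = [269672/8904229; 2856965/8904229]
step 2: x' = x̄ + K·y = [26370133/35616916, -45201995/35616916]
step 2: P' = (I − K·H)·P̄ = [106411015/17808458 -34751213/17808458; -34751213/17808458 19202311/17808458]

step 0: x' = [1291/160, -531/160], P' = [1399/80 -479/80; -479/80 199/80]
step 1: x' = [130571/127324, -94361/127324], P' = [377965/63662 -123339/63662; -123339/63662 68453/63662]
step 2: x' = [26370133/35616916, -45201995/35616916], P' = [106411015/17808458 -34751213/17808458; -34751213/17808458 19202311/17808458]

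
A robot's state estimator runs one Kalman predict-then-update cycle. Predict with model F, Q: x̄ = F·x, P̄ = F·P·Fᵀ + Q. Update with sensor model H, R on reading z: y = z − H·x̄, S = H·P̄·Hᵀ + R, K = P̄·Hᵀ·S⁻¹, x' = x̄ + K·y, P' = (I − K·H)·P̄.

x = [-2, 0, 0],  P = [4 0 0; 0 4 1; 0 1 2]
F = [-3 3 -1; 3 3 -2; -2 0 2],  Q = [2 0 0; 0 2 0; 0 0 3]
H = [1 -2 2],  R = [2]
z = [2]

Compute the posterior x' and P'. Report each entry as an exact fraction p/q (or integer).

x' = [2, -1/33, 0]
P' = [48 167/6 4; 167/6 16631/792 41/6; 4 41/6 5]

x̄ = F·x = [6, -6, 4]
P̄ = F·P·Fᵀ + Q = [70 -5 26; -5 70 -26; 26 -26 27]
y = z − H·x̄ = [-24]
S = H·P̄·Hᵀ + R = [792]
K = P̄·Hᵀ·S⁻¹ = [1/6; -197/792; 1/6]
x' = x̄ + K·y = [2, -1/33, 0]
P' = (I − K·H)·P̄ = [48 167/6 4; 167/6 16631/792 41/6; 4 41/6 5]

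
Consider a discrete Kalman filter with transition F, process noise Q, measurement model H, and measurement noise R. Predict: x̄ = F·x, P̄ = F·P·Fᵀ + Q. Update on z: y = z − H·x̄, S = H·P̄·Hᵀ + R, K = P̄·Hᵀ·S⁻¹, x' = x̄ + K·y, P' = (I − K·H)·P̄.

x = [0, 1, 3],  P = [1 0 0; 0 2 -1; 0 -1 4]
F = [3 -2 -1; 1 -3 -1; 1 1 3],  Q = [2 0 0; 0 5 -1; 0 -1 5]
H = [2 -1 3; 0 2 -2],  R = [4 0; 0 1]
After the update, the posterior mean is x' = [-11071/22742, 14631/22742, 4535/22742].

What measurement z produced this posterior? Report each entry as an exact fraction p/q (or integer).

z = [-1, 1]

x̄ = F·x = [-5, -6, 10]
P̄ = F·P·Fᵀ + Q = [19 14 -6; 14 22 -8; -6 -8 38]
S = H·P̄·Hᵀ + R = [364 -256; -256 305]
K = P̄·Hᵀ·S⁻¹ = [6035/22742 4024/11371; 4935/22742 4308/11371; 4999/22742 -1332/11371]
x' − x̄ = [102639/22742, 151083/22742, -222885/22742] = K·y
y = (KᵀK)⁻¹·Kᵀ·(x' − x̄) = [-27, 33]
z = y + H·x̄ = [-27, 33] + [26, -32] = [-1, 1]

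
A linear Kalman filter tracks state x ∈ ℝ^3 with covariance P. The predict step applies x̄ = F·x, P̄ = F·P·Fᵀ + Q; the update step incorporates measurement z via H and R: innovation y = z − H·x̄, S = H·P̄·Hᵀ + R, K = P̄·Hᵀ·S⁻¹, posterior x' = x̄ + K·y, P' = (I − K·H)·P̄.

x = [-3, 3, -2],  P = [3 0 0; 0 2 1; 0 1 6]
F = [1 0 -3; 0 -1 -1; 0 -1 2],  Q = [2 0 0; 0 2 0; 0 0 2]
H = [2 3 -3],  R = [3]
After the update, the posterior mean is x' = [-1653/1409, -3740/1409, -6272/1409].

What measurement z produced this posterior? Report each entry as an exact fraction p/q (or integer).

x̄ = F·x = [3, -1, -7]
P̄ = F·P·Fᵀ + Q = [59 21 -33; 21 12 -11; -33 -11 24]
S = H·P̄·Hᵀ + R = [1409]
K = P̄·Hᵀ·S⁻¹ = [280/1409; 111/1409; -171/1409]
x' − x̄ = [-5880/1409, -2331/1409, 3591/1409] = K·y
y = (KᵀK)⁻¹·Kᵀ·(x' − x̄) = [-21]
z = y + H·x̄ = [-21] + [24] = [3]

z = [3]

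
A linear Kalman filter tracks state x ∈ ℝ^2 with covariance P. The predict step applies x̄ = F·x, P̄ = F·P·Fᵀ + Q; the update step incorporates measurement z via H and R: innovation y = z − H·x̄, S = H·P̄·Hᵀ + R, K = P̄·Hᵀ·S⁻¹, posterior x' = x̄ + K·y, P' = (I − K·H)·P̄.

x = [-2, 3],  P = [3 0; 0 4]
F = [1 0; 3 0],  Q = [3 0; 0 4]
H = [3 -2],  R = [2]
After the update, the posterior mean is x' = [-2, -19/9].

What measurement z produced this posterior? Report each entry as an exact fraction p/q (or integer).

x̄ = F·x = [-2, -6]
P̄ = F·P·Fᵀ + Q = [6 9; 9 31]
S = H·P̄·Hᵀ + R = [72]
K = P̄·Hᵀ·S⁻¹ = [0; -35/72]
x' − x̄ = [0, 35/9] = K·y
y = (KᵀK)⁻¹·Kᵀ·(x' − x̄) = [-8]
z = y + H·x̄ = [-8] + [6] = [-2]

z = [-2]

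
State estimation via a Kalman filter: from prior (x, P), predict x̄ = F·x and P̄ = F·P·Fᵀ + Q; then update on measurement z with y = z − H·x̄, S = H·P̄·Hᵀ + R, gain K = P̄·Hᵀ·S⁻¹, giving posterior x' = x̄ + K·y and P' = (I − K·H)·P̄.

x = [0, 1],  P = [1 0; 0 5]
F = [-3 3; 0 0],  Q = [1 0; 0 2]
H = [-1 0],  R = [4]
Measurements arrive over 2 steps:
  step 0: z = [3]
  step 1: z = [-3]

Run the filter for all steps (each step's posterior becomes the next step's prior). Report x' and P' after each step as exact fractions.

step 0: x' = [-153/59, 0], P' = [220/59 0; 0 2]
step 1: x' = [237/71, 0], P' = [12404/3337 0; 0 2]

step 0: x̄ = F·x = [3, 0]
step 0: P̄ = F·P·Fᵀ + Q = [55 0; 0 2]
step 0: y = z − H·x̄ = [6]
step 0: S = H·P̄·Hᵀ + R = [59]
step 0: K = P̄·Hᵀ·S⁻¹ = [-55/59; 0]
step 0: x' = x̄ + K·y = [-153/59, 0]
step 0: P' = (I − K·H)·P̄ = [220/59 0; 0 2]
step 1: x̄ = F·x = [459/59, 0]
step 1: P̄ = F·P·Fᵀ + Q = [3101/59 0; 0 2]
step 1: y = z − H·x̄ = [282/59]
step 1: S = H·P̄·Hᵀ + R = [3337/59]
step 1: K = P̄·Hᵀ·S⁻¹ = [-3101/3337; 0]
step 1: x' = x̄ + K·y = [237/71, 0]
step 1: P' = (I − K·H)·P̄ = [12404/3337 0; 0 2]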